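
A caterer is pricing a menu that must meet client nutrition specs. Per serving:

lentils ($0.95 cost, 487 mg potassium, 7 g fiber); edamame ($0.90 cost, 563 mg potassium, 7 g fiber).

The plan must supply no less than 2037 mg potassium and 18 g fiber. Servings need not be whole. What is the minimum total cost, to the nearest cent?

$3.26

lentils only: max(2037/487, 18/7) = 4.183 servings → $3.97.
edamame only: max(2037/563, 18/7) = 3.618 servings → $3.26.
lentils + edamame: the both-tight solution has a negative serving — not a feasible corner.
So the least-cost plan costs $3.26.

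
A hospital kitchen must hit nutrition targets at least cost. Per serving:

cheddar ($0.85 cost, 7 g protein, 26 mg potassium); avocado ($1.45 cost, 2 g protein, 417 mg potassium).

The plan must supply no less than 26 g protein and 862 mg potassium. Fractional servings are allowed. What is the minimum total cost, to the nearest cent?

$5.41

An LP optimum is at a vertex; with two nutrient constraints at most two foods are used. Check each candidate.
cheddar only: max(26/7, 862/26) = 33.15 servings → $28.18.
avocado only: max(26/2, 862/417) = 13 servings → $18.85.
cheddar + avocado with both tight: 3.18 servings and 1.869 servings → $5.41.
So the least-cost plan costs $5.41.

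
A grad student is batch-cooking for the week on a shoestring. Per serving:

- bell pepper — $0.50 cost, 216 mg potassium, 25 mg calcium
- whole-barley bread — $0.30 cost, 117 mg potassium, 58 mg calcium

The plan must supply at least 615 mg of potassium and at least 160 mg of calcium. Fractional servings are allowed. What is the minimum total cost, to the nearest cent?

With two linear requirements the optimum uses one or two foods; enumerate the corners.
bell pepper only: max(615/216, 160/25) = 6.4 servings → $3.20.
whole-barley bread only: max(615/117, 160/58) = 5.256 servings → $1.58.
bell pepper + whole-barley bread with both tight: 1.765 servings and 1.998 servings → $1.48.
Cheapest feasible corner: $1.48.

$1.48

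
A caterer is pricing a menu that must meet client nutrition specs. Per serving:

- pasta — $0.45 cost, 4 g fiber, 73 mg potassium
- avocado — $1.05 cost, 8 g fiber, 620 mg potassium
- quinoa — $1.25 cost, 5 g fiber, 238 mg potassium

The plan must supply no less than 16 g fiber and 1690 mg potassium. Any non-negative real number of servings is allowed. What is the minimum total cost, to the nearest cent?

pasta only: max(16/4, 1690/73) = 23.15 servings → $10.42.
avocado only: max(16/8, 1690/620) = 2.726 servings → $2.86.
quinoa only: max(16/5, 1690/238) = 7.101 servings → $8.88.
pasta + avocado: intersection lies outside the first quadrant.
pasta + quinoa: intersection lies outside the first quadrant.
avocado + quinoa: the both-tight solution has a negative serving — not a feasible corner.
So the least-cost plan costs $2.86.

$2.86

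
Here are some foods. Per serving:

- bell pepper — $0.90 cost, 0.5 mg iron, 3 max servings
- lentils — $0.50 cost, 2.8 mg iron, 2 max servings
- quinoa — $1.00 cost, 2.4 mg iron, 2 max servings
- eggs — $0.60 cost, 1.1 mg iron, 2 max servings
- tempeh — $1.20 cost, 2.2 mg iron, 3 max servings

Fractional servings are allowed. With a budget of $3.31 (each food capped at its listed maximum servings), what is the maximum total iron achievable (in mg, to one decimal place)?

Iron per dollar: lentils 5.6, quinoa 2.4, eggs 1.833, tempeh 1.833, bell pepper 0.5556.
Take 2 servings of lentils: spends $1.00, +5.6 mg iron (running total 5.6 mg).
Take 2 servings of quinoa: spends $2.00, +4.8 mg iron (running total 10.4 mg).
Take 0.5167 servings of eggs: spends $0.31, +0.6 mg iron (running total 11.0 mg).
Greedy by best ratio exhausts the cost allowance optimally: 11.0 mg.

11.0 mg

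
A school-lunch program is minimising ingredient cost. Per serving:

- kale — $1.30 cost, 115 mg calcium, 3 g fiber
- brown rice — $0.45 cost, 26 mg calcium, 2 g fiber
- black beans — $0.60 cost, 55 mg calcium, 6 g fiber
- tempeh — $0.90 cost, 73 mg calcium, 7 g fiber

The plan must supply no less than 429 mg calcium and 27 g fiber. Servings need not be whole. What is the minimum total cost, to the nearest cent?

This is a tiny linear program; its minimum lies at a vertex of the feasible set. List the vertices and price them.
kale only: max(429/115, 27/3) = 9 servings → $11.70.
brown rice only: max(429/26, 27/2) = 16.5 servings → $7.42.
black beans only: max(429/55, 27/6) = 7.8 servings → $4.68.
tempeh only: max(429/73, 27/7) = 5.877 servings → $5.29.
kale + brown rice with both tight: 1.026 servings and 11.96 servings → $6.72.
kale + black beans with both tight: 2.074 servings and 3.463 servings → $4.77.
kale + tempeh with both tight: 1.761 servings and 3.102 servings → $5.08.
brown rice + black beans: the both-tight solution has a negative serving — not a feasible corner.
brown rice + tempeh: the both-tight solution has a negative serving — not a feasible corner.
black beans + tempeh: intersection lies outside the first quadrant.
So the least-cost plan costs $4.68.

$4.68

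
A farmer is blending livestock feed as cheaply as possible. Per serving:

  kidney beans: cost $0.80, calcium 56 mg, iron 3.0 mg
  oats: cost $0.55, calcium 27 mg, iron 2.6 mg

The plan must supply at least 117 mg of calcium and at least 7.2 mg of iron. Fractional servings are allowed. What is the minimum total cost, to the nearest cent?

Check every corner: each single food scaled to meet both minima, and each pair solved so both constraints bind.
kidney beans only: max(117/56, 7.2/3.0) = 2.4 servings → $1.92.
oats only: max(117/27, 7.2/2.6) = 4.333 servings → $2.38.
kidney beans + oats with both tight: 1.7 servings and 0.808 servings → $1.80.
Cheapest feasible corner: $1.80.

$1.80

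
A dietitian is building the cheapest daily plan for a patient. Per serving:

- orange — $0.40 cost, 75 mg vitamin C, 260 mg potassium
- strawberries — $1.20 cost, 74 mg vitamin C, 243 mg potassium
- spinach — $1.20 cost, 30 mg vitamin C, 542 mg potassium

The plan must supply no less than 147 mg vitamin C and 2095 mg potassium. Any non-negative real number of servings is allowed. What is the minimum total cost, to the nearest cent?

$3.22

This is a tiny linear program; its minimum lies at a vertex of the feasible set. List the vertices and price them.
orange only: max(147/75, 2095/260) = 8.058 servings → $3.22.
strawberries only: max(147/74, 2095/243) = 8.621 servings → $10.35.
spinach only: max(147/30, 2095/542) = 4.9 servings → $5.88.
orange + strawberries: the both-tight solution has a negative serving — not a feasible corner.
orange + spinach with both tight: 0.5121 servings and 3.62 servings → $4.55.
strawberries + spinach with both tight: 0.5126 servings and 3.635 servings → $4.98.
So the least-cost plan costs $3.22.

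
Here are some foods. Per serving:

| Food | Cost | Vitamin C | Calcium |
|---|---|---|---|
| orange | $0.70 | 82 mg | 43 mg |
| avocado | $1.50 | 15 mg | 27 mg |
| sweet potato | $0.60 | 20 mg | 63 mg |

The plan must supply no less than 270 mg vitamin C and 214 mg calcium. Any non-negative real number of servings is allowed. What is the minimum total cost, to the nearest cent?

$2.90

For a min-cost LP with two ≥-constraints, a basic feasible solution has at most two positive variables.
orange only: max(270/82, 214/43) = 4.977 servings → $3.48.
avocado only: max(270/15, 214/27) = 18 servings → $27.00.
sweet potato only: max(270/20, 214/63) = 13.5 servings → $8.10.
orange + avocado with both tight: 2.6 servings and 3.785 servings → $7.50.
orange + sweet potato with both tight: 2.956 servings and 1.379 servings → $2.90.
avocado + sweet potato with both targets exact would need a negative amount; discard.
So the least-cost plan costs $2.90.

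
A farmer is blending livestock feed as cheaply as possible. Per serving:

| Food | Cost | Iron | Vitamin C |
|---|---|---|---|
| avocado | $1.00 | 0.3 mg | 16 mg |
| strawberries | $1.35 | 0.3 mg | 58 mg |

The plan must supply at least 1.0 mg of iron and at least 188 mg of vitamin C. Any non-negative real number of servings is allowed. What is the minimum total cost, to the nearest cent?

$4.46

avocado only: max(1.0/0.3, 188/16) = 11.75 servings → $11.75.
strawberries only: max(1.0/0.3, 188/58) = 3.333 servings → $4.50.
avocado + strawberries with both tight: 0.127 servings and 3.206 servings → $4.46.
The minimum over all feasible corners is $4.46.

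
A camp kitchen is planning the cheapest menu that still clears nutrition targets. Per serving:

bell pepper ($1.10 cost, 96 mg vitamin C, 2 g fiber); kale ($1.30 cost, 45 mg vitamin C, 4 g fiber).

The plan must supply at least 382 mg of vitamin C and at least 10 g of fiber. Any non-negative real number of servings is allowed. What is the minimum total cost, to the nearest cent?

$4.90

An LP optimum is at a vertex; with two nutrient constraints at most two foods are used. Check each candidate.
bell pepper only: max(382/96, 10/2) = 5 servings → $5.50.
kale only: max(382/45, 10/4) = 8.489 servings → $11.04.
bell pepper + kale with both tight: 3.667 servings and 0.6667 servings → $4.90.
The minimum over all feasible corners is $4.90.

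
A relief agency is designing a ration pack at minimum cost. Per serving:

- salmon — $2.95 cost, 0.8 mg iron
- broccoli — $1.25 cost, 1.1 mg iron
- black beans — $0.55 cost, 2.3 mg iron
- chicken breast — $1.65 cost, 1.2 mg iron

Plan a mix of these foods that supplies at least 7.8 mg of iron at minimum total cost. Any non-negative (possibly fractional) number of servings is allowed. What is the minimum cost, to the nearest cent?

$1.87

Cost per mg of iron: black beans $0.2391, broccoli $1.1364, chicken breast $1.3750, salmon $3.6875.
With no serving limits, use only black beans: 7.8 mg / 2.3 mg = 3.391 servings × $0.55 = $1.87.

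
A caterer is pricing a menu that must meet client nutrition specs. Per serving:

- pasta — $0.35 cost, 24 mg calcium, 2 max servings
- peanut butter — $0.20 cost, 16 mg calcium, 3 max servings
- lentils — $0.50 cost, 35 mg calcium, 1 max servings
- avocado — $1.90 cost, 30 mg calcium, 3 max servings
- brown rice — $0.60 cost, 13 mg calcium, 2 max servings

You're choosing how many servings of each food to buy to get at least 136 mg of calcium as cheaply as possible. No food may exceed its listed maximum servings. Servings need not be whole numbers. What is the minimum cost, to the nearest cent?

$2.03

Cost per mg of calcium: peanut butter $0.0125, lentils $0.0143, pasta $0.0146, brown rice $0.0462, avocado $0.0633.
Take 3 servings of peanut butter: +48.0 mg calcium for $0.60 (total $0.60, still need 88.0 mg).
Take 1 serving of lentils: +35.0 mg calcium for $0.50 (total $1.10, still need 53.0 mg).
Take 2 servings of pasta: +48.0 mg calcium for $0.70 (total $1.80, still need 5.0 mg).
Take 0.3846 servings of brown rice: +5.0 mg calcium for $0.23 (total $2.03, still need 0.0 mg).
Filling from the cheapest source first is optimal under one linear minimum: $2.03.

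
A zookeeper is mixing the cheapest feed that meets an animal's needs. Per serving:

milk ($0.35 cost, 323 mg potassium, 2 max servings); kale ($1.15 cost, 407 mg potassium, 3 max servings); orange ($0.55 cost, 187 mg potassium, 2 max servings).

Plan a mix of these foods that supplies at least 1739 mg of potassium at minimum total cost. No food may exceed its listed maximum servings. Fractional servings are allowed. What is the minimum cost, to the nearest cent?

Cost per mg of potassium: milk $0.0011, kale $0.0028, orange $0.0029.
Take 2 servings of milk: +646.0 mg potassium for $0.70 (total $0.70, still need 1093.0 mg).
Take 2.686 servings of kale: +1093.0 mg potassium for $3.09 (total $3.79, still need 0.0 mg).
Greedy by cheapest-per-mg is optimal for a single linear constraint, so the minimum cost is $3.79.

$3.79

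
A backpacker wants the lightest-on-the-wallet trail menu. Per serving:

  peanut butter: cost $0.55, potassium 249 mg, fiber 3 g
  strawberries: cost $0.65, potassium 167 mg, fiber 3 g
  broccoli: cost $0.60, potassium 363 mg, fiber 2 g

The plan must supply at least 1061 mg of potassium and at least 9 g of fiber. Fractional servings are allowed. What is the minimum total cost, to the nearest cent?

$2.02

A basic optimal solution has at most two foods positive. Try each food alone and each pair with both targets met exactly.
peanut butter only: max(1061/249, 9/3) = 4.261 servings → $2.34.
strawberries only: max(1061/167, 9/3) = 6.353 servings → $4.13.
broccoli only: max(1061/363, 9/2) = 4.5 servings → $2.70.
peanut butter + strawberries with both targets exact would need a negative amount; discard.
peanut butter + broccoli with both tight: 1.937 servings and 1.594 servings → $2.02.
strawberries + broccoli with both tight: 1.517 servings and 2.225 servings → $2.32.
The minimum over all feasible corners is $2.02.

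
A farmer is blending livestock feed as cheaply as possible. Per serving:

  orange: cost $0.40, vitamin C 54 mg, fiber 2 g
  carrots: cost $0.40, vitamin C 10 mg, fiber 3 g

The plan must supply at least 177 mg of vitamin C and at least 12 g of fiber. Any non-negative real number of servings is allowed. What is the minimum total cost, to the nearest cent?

$1.99

The cheapest plan sits at a corner of the feasible region — with two constraints it uses at most two foods.
orange only: max(177/54, 12/2) = 6 servings → $2.40.
carrots only: max(177/10, 12/3) = 17.7 servings → $7.08.
orange + carrots with both tight: 2.894 servings and 2.07 servings → $1.99.
The minimum over all feasible corners is $1.99.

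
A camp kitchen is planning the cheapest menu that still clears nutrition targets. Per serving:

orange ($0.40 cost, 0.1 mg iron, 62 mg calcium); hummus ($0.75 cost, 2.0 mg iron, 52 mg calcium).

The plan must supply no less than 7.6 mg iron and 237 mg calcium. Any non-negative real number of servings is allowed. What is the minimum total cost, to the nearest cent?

$3.09

Two binding constraints pin down two serving amounts, so the optimal mix uses at most two foods. The candidates are each food alone (scaled to the tighter of iron/calcium) and each pair with both constraints tight.
orange only: max(7.6/0.1, 237/62) = 76 servings → $30.40.
hummus only: max(7.6/2.0, 237/52) = 4.558 servings → $3.42.
orange + hummus with both tight: 0.6633 servings and 3.767 servings → $3.09.
The minimum over all feasible corners is $3.09.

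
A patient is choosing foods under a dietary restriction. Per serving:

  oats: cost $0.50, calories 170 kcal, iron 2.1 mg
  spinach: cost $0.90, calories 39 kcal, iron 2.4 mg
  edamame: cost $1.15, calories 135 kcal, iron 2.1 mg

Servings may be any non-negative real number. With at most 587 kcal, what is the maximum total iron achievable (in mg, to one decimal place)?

36.1 mg

Iron per kcal: spinach 0.06154, edamame 0.01556, oats 0.01235.
With no serving limits, spend the whole calories allowance on spinach: 587 kcal / 39 kcal × 2.4 mg = 36.1 mg.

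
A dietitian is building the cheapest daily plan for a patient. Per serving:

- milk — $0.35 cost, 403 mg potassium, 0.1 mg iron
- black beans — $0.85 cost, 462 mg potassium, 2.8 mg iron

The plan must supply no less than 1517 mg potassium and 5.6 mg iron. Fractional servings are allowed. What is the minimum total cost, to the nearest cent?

For a min-cost LP with two ≥-constraints, a basic feasible solution has at most two positive variables.
milk only: max(1517/403, 5.6/0.1) = 56 servings → $19.60.
black beans only: max(1517/462, 5.6/2.8) = 3.284 servings → $2.79.
milk + black beans with both tight: 1.534 servings and 1.945 servings → $2.19.
The minimum over all feasible corners is $2.19.

$2.19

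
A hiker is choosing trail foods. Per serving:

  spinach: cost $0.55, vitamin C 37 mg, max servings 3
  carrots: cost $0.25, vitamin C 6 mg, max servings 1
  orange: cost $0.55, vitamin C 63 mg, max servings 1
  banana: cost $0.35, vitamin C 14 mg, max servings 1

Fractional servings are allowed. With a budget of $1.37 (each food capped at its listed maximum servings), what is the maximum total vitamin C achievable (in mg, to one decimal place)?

118.2 mg

Vitamin C per dollar: orange 114.5, spinach 67.27, banana 40, carrots 24.
Take 1 serving of orange: spends $0.55, +63.0 mg vitamin C (running total 63.0 mg).
Take 1.491 servings of spinach: spends $0.82, +55.2 mg vitamin C (running total 118.2 mg).
Greedy by best ratio exhausts the cost allowance optimally: 118.2 mg.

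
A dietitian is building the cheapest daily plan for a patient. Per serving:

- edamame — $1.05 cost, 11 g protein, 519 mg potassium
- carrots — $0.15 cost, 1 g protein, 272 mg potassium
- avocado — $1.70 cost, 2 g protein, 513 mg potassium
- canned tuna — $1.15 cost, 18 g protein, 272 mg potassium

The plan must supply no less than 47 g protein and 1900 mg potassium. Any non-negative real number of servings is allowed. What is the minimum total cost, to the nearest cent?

$3.40

An LP optimum is at a vertex; with two nutrient constraints at most two foods are used. Check each candidate.
edamame only: max(47/11, 1900/519) = 4.273 servings → $4.49.
carrots only: max(47/1, 1900/272) = 47 servings → $7.05.
avocado only: max(47/2, 1900/513) = 23.5 servings → $39.95.
canned tuna only: max(47/18, 1900/272) = 6.985 servings → $8.03.
edamame + carrots: the both-tight solution has a negative serving — not a feasible corner.
edamame + avocado: the both-tight solution has a negative serving — not a feasible corner.
edamame + canned tuna with both tight: 3.373 servings and 0.5501 servings → $4.17.
carrots + avocado: intersection lies outside the first quadrant.
carrots + canned tuna with both tight: 4.631 servings and 2.354 servings → $3.40.
avocado + canned tuna with both tight: 2.464 servings and 2.337 servings → $6.88.
The minimum over all feasible corners is $3.40.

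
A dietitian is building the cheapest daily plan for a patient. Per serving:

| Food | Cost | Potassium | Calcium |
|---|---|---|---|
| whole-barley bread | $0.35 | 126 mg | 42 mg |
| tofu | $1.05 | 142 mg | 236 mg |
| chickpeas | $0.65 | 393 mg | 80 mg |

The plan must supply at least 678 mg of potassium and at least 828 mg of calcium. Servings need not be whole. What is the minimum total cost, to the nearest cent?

$3.84

Compare the cost at each extreme point of the feasible region.
whole-barley bread only: max(678/126, 828/42) = 19.71 servings → $6.90.
tofu only: max(678/142, 828/236) = 4.775 servings → $5.01.
chickpeas only: max(678/393, 828/80) = 10.35 servings → $6.73.
whole-barley bread + tofu with both tight: 1.785 servings and 3.191 servings → $3.98.
whole-barley bread + chickpeas: intersection lies outside the first quadrant.
tofu + chickpeas with both tight: 3.332 servings and 0.5214 servings → $3.84.
So the least-cost plan costs $3.84.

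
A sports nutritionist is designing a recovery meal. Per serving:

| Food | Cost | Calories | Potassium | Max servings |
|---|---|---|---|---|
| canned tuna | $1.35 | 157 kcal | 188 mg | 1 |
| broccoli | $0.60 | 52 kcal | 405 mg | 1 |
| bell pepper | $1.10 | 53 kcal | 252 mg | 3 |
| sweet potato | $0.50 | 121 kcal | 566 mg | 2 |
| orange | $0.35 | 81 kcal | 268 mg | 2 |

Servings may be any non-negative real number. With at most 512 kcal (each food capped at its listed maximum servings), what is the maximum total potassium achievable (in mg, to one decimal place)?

2488.2 mg

Potassium per kcal: broccoli 7.788, bell pepper 4.755, sweet potato 4.678, orange 3.309, canned tuna 1.197.
Take 1 serving of broccoli: uses 52 kcal, +405.0 mg potassium (running total 405.0 mg).
Take 3 servings of bell pepper: uses 159 kcal, +756.0 mg potassium (running total 1161.0 mg).
Take 2 servings of sweet potato: uses 242 kcal, +1132.0 mg potassium (running total 2293.0 mg).
Take 0.7284 servings of orange: uses 59 kcal, +195.2 mg potassium (running total 2488.2 mg).
Filling greedily by potassium-per-kcal is optimal for one linear limit, giving 2488.2 mg.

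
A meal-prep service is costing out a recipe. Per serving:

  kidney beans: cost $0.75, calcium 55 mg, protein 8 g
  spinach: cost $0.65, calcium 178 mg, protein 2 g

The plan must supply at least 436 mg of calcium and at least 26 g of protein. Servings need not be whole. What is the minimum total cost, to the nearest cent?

kidney beans only: max(436/55, 26/8) = 7.927 servings → $5.95.
spinach only: max(436/178, 26/2) = 13 servings → $8.45.
kidney beans + spinach with both tight: 2.858 servings and 1.566 servings → $3.16.
The minimum over all feasible corners is $3.16.

$3.16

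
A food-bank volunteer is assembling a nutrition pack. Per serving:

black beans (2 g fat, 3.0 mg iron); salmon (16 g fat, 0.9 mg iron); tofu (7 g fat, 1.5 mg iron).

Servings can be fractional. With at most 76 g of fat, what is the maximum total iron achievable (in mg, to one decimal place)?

114.0 mg

Iron per g fat: black beans 1.5, tofu 0.2143, salmon 0.05625.
With no serving limits, spend the whole fat allowance on black beans: 76 g / 2 g × 3.0 mg = 114.0 mg.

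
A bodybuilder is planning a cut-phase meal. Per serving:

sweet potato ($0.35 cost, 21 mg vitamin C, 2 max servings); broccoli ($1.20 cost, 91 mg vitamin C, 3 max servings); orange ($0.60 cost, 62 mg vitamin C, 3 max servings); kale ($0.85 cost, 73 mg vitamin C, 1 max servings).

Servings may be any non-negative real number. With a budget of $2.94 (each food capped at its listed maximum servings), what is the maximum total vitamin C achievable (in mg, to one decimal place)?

281.0 mg

Vitamin C per dollar: orange 103.3, kale 85.88, broccoli 75.83, sweet potato 60.
Take 3 servings of orange: spends $1.80, +186.0 mg vitamin C (running total 186.0 mg).
Take 1 serving of kale: spends $0.85, +73.0 mg vitamin C (running total 259.0 mg).
Take 0.2417 servings of broccoli: spends $0.29, +22.0 mg vitamin C (running total 281.0 mg).
Filling greedily by vitamin C-per-dollar is optimal for one linear limit, giving 281.0 mg.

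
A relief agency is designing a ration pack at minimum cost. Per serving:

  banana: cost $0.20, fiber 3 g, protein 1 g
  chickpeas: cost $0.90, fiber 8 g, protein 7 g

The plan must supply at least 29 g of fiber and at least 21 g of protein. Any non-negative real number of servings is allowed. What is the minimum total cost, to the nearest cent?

$2.89

Compare the cost at each extreme point of the feasible region.
banana only: max(29/3, 21/1) = 21 servings → $4.20.
chickpeas only: max(29/8, 21/7) = 3.625 servings → $3.26.
banana + chickpeas with both tight: 2.692 servings and 2.615 servings → $2.89.
So the least-cost plan costs $2.89.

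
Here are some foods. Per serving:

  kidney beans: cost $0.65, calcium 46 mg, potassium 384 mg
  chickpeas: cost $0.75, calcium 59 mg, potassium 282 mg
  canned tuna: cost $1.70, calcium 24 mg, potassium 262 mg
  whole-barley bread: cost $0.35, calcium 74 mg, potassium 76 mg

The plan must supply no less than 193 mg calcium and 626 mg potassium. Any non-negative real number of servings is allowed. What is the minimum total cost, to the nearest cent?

An LP optimum is at a vertex; with two nutrient constraints at most two foods are used. Check each candidate.
kidney beans only: max(193/46, 626/384) = 4.196 servings → $2.73.
chickpeas only: max(193/59, 626/282) = 3.271 servings → $2.45.
canned tuna only: max(193/24, 626/262) = 8.042 servings → $13.67.
whole-barley bread only: max(193/74, 626/76) = 8.237 servings → $2.88.
kidney beans + chickpeas: intersection lies outside the first quadrant.
kidney beans + canned tuna with both targets exact would need a negative amount; discard.
kidney beans + whole-barley bread with both tight: 1.27 servings and 1.818 servings → $1.46.
chickpeas + canned tuna: the both-tight solution has a negative serving — not a feasible corner.
chickpeas + whole-barley bread with both tight: 1.932 servings and 1.068 servings → $1.82.
canned tuna + whole-barley bread with both tight: 1.802 servings and 2.024 servings → $3.77.
Cheapest feasible corner: $1.46.

$1.46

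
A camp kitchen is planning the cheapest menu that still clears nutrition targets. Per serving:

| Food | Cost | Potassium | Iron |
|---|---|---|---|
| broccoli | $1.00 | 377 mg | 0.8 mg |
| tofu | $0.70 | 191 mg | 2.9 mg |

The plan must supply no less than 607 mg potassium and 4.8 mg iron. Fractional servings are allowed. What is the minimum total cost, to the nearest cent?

$1.88

At the optimum either one food covers both requirements or two foods hit both targets exactly; no other combination can be cheaper.
broccoli only: max(607/377, 4.8/0.8) = 6 servings → $6.00.
tofu only: max(607/191, 4.8/2.9) = 3.178 servings → $2.22.
broccoli + tofu with both tight: 0.8969 servings and 1.408 servings → $1.88.
Cheapest feasible corner: $1.88.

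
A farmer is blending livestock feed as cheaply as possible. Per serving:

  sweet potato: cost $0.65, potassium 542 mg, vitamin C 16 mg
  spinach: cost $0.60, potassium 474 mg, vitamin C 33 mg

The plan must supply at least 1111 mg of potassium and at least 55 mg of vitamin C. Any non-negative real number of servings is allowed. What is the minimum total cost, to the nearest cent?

$1.37

Check every corner: each single food scaled to meet both minima, and each pair solved so both constraints bind.
sweet potato only: max(1111/542, 55/16) = 3.438 servings → $2.23.
spinach only: max(1111/474, 55/33) = 2.344 servings → $1.41.
sweet potato + spinach with both tight: 1.028 servings and 1.168 servings → $1.37.
The minimum over all feasible corners is $1.37.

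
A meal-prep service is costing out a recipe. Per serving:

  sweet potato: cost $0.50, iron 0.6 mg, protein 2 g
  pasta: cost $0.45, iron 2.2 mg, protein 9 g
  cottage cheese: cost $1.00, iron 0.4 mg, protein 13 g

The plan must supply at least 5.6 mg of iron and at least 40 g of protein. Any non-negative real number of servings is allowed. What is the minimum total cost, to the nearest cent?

$2.00

This is a tiny linear program; its minimum lies at a vertex of the feasible set. List the vertices and price them.
sweet potato only: max(5.6/0.6, 40/2) = 20 servings → $10.00.
pasta only: max(5.6/2.2, 40/9) = 4.444 servings → $2.00.
cottage cheese only: max(5.6/0.4, 40/13) = 14 servings → $14.00.
sweet potato + pasta: the both-tight solution has a negative serving — not a feasible corner.
sweet potato + cottage cheese with both tight: 8.114 servings and 1.829 servings → $5.89.
pasta + cottage cheese with both tight: 2.272 servings and 1.504 servings → $2.53.
Cheapest feasible corner: $2.00.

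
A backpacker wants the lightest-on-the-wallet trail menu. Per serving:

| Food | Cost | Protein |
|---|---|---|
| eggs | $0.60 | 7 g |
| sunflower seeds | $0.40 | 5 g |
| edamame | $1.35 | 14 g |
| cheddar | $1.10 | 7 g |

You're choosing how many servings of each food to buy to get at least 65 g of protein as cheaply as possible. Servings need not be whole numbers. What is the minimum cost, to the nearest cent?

$5.20

Cost per g of protein: sunflower seeds $0.0800, eggs $0.0857, edamame $0.0964, cheddar $0.1571.
With no serving limits, use only sunflower seeds: 65 g / 5 g = 13 servings × $0.40 = $5.20.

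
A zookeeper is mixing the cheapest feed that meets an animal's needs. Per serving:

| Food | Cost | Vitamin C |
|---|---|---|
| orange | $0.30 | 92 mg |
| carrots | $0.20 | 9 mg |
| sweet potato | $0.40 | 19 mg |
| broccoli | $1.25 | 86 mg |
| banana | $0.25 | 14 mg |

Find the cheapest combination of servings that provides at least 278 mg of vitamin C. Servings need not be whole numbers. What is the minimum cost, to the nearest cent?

$0.91

Cost per mg of vitamin C: orange $0.0033, broccoli $0.0145, banana $0.0179, sweet potato $0.0211, carrots $0.0222.
With no serving limits, use only orange: 278 mg / 92 mg = 3.022 servings × $0.30 = $0.91.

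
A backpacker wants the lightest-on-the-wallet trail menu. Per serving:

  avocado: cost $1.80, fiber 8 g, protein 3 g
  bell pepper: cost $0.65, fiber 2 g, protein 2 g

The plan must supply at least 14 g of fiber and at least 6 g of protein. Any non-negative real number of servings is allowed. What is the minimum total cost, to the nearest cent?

Minimising a linear cost over {fiber ≥ 14, protein ≥ 6, servings ≥ 0} — the optimum is at a vertex, using one or two foods.
avocado only: max(14/8, 6/3) = 2 servings → $3.60.
bell pepper only: max(14/2, 6/2) = 7 servings → $4.55.
avocado + bell pepper with both tight: 1.6 servings and 0.6 servings → $3.27.
So the least-cost plan costs $3.27.

$3.27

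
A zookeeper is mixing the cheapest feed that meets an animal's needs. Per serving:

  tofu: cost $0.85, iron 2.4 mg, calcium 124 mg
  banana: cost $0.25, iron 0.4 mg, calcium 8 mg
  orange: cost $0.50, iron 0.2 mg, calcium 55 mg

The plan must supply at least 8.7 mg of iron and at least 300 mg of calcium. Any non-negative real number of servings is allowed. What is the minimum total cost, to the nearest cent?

$3.08

Two binding constraints pin down two serving amounts, so the optimal mix uses at most two foods. The candidates are each food alone (scaled to the tighter of iron/calcium) and each pair with both constraints tight.
tofu only: max(8.7/2.4, 300/124) = 3.625 servings → $3.08.
banana only: max(8.7/0.4, 300/8) = 37.5 servings → $9.38.
orange only: max(8.7/0.2, 300/55) = 43.5 servings → $21.75.
tofu + banana with both tight: 1.658 servings and 11.8 servings → $4.36.
tofu + orange: intersection lies outside the first quadrant.
banana + orange with both tight: 20.51 servings and 2.471 servings → $6.36.
So the least-cost plan costs $3.08.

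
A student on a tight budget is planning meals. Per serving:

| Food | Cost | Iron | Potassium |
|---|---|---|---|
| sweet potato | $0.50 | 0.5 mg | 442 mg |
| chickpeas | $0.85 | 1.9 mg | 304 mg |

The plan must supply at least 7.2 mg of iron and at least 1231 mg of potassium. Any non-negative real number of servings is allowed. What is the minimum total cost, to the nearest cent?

$3.28

Check every corner: each single food scaled to meet both minima, and each pair solved so both constraints bind.
sweet potato only: max(7.2/0.5, 1231/442) = 14.4 servings → $7.20.
chickpeas only: max(7.2/1.9, 1231/304) = 4.049 servings → $3.44.
sweet potato + chickpeas with both tight: 0.2182 servings and 3.732 servings → $3.28.
The minimum over all feasible corners is $3.28.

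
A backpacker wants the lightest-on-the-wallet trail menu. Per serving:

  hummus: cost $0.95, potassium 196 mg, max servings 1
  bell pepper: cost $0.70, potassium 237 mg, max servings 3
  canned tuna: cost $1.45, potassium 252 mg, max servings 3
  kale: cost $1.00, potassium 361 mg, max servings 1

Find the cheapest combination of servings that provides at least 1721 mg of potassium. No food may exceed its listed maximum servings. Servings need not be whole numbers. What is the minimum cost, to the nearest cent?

$6.66

Cost per mg of potassium: kale $0.0028, bell pepper $0.0030, hummus $0.0048, canned tuna $0.0058.
Take 1 serving of kale: +361.0 mg potassium for $1.00 (total $1.00, still need 1360.0 mg).
Take 3 servings of bell pepper: +711.0 mg potassium for $2.10 (total $3.10, still need 649.0 mg).
Take 1 serving of hummus: +196.0 mg potassium for $0.95 (total $4.05, still need 453.0 mg).
Take 1.798 servings of canned tuna: +453.0 mg potassium for $2.61 (total $6.66, still need 0.0 mg).
Greedy by cheapest-per-mg is optimal for a single linear constraint, so the minimum cost is $6.66.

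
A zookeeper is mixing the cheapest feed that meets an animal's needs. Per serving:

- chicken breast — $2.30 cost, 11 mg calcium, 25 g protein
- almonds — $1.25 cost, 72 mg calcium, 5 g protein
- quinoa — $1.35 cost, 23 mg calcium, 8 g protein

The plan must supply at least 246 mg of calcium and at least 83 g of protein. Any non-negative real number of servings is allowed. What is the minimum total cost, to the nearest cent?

chicken breast only: max(246/11, 83/25) = 22.36 servings → $51.44.
almonds only: max(246/72, 83/5) = 16.6 servings → $20.75.
quinoa only: max(246/23, 83/8) = 10.7 servings → $14.44.
chicken breast + almonds with both tight: 2.72 servings and 3.001 servings → $10.01.
chicken breast + quinoa: intersection lies outside the first quadrant.
almonds + quinoa with both tight: 0.128 servings and 10.3 servings → $14.06.
The minimum over all feasible corners is $10.01.

$10.01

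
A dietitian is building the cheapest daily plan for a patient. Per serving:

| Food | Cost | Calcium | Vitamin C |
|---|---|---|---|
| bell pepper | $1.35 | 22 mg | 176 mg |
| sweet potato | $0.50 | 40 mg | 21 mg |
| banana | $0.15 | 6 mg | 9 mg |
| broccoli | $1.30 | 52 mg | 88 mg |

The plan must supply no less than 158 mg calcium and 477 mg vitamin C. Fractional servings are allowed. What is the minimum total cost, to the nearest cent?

$4.55

A basic optimal solution has at most two foods positive. Try each food alone and each pair with both targets met exactly.
bell pepper only: max(158/22, 477/176) = 7.182 servings → $9.70.
sweet potato only: max(158/40, 477/21) = 22.71 servings → $11.36.
banana only: max(158/6, 477/9) = 53 servings → $7.95.
broccoli only: max(158/52, 477/88) = 5.42 servings → $7.05.
bell pepper + sweet potato with both tight: 2.396 servings and 2.632 servings → $4.55.
bell pepper + banana with both tight: 1.678 servings and 20.18 servings → $5.29.
bell pepper + broccoli with both tight: 1.511 servings and 2.399 servings → $5.16.
sweet potato + banana: the both-tight solution has a negative serving — not a feasible corner.
sweet potato + broccoli with both targets exact would need a negative amount; discard.
banana + broccoli with both targets exact would need a negative amount; discard.
So the least-cost plan costs $4.55.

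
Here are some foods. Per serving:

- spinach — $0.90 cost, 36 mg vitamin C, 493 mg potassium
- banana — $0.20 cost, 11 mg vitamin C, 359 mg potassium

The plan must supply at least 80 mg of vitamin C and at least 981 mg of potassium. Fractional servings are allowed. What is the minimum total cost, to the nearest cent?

$1.45

A basic optimal solution has at most two foods positive. Try each food alone and each pair with both targets met exactly.
spinach only: max(80/36, 981/493) = 2.222 servings → $2.00.
banana only: max(80/11, 981/359) = 7.273 servings → $1.45.
spinach + banana: intersection lies outside the first quadrant.
So the least-cost plan costs $1.45.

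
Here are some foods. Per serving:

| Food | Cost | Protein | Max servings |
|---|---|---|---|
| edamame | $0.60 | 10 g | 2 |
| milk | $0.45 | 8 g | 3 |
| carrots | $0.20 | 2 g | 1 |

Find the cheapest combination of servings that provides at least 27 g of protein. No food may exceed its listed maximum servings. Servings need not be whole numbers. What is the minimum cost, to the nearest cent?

$1.53

Cost per g of protein: milk $0.0563, edamame $0.0600, carrots $0.1000.
Take 3 servings of milk: +24.0 g protein for $1.35 (total $1.35, still need 3.0 g).
Take 0.3 servings of edamame: +3.0 g protein for $0.18 (total $1.53, still need 0.0 g).
Filling from the cheapest source first is optimal under one linear minimum: $1.53.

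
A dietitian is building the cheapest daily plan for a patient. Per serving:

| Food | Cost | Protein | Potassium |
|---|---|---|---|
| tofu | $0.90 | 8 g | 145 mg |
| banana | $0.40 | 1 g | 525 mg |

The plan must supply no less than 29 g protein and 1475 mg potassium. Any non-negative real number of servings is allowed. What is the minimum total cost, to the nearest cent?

$3.80

Check every corner: each single food scaled to meet both minima, and each pair solved so both constraints bind.
tofu only: max(29/8, 1475/145) = 10.17 servings → $9.16.
banana only: max(29/1, 1475/525) = 29 servings → $11.60.
tofu + banana with both tight: 3.391 servings and 1.873 servings → $3.80.
The minimum over all feasible corners is $3.80.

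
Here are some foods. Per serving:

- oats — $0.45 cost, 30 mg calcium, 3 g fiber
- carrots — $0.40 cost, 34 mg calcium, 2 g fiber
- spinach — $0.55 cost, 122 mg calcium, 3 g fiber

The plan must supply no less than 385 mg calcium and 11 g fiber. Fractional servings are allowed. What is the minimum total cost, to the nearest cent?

$1.95

oats only: max(385/30, 11/3) = 12.83 servings → $5.78.
carrots only: max(385/34, 11/2) = 11.32 servings → $4.53.
spinach only: max(385/122, 11/3) = 3.667 servings → $2.02.
oats + carrots: intersection lies outside the first quadrant.
oats + spinach with both tight: 0.6775 servings and 2.989 servings → $1.95.
carrots + spinach with both tight: 1.317 servings and 2.789 servings → $2.06.
Cheapest feasible corner: $1.95.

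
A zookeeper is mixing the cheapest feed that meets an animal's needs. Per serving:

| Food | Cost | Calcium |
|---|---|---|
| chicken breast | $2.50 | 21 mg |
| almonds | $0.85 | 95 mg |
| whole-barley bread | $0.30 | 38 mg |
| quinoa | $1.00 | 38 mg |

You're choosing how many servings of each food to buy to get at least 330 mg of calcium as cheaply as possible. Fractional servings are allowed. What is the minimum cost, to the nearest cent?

$2.61

Cost per mg of calcium: whole-barley bread $0.0079, almonds $0.0089, quinoa $0.0263, chicken breast $0.1190.
With no serving limits, use only whole-barley bread: 330 mg / 38 mg = 8.684 servings × $0.30 = $2.61.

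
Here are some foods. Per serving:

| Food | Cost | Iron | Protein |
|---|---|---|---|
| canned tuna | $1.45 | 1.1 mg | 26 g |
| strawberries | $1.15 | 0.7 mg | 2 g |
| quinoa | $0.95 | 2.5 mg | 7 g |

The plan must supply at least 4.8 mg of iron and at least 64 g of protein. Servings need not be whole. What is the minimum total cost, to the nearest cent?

$4.10

Check every corner: each single food scaled to meet both minima, and each pair solved so both constraints bind.
canned tuna only: max(4.8/1.1, 64/26) = 4.364 servings → $6.33.
strawberries only: max(4.8/0.7, 64/2) = 32 servings → $36.80.
quinoa only: max(4.8/2.5, 64/7) = 9.143 servings → $8.69.
canned tuna + strawberries with both tight: 2.2 servings and 3.4 servings → $7.10.
canned tuna + quinoa with both tight: 2.206 servings and 0.9494 servings → $4.10.
strawberries + quinoa: the both-tight solution has a negative serving — not a feasible corner.
The minimum over all feasible corners is $4.10.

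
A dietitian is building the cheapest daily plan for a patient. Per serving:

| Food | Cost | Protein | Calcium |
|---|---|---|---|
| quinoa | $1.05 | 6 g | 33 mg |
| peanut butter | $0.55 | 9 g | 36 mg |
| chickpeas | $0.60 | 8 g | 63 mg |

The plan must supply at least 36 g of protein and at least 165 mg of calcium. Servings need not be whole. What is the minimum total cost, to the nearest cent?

$2.28

Compare the cost at each extreme point of the feasible region.
quinoa only: max(36/6, 165/33) = 6 servings → $6.30.
peanut butter only: max(36/9, 165/36) = 4.583 servings → $2.52.
chickpeas only: max(36/8, 165/63) = 4.5 servings → $2.70.
quinoa + peanut butter with both tight: 2.333 servings and 2.444 servings → $3.79.
quinoa + chickpeas: intersection lies outside the first quadrant.
peanut butter + chickpeas with both tight: 3.398 servings and 0.6774 servings → $2.28.
So the least-cost plan costs $2.28.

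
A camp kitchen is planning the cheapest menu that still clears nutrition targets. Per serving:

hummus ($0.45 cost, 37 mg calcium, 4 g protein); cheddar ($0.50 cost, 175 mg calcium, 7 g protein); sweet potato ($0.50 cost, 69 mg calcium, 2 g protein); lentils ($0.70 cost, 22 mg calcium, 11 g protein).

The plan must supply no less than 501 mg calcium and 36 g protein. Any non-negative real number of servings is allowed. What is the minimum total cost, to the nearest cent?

$2.44

Two binding constraints pin down two serving amounts, so the optimal mix uses at most two foods. The candidates are each food alone (scaled to the tighter of calcium/protein) and each pair with both constraints tight.
hummus only: max(501/37, 36/4) = 13.54 servings → $6.09.
cheddar only: max(501/175, 36/7) = 5.143 servings → $2.57.
sweet potato only: max(501/69, 36/2) = 18 servings → $9.00.
lentils only: max(501/22, 36/11) = 22.77 servings → $15.94.
hummus + cheddar with both tight: 6.333 servings and 1.524 servings → $3.61.
hummus + sweet potato with both tight: 7.337 servings and 3.327 servings → $4.96.
hummus + lentils: the both-tight solution has a negative serving — not a feasible corner.
cheddar + sweet potato with both targets exact would need a negative amount; discard.
cheddar + lentils with both tight: 2.665 servings and 1.577 servings → $2.44.
sweet potato + lentils with both tight: 6.6 servings and 2.073 servings → $4.75.
The minimum over all feasible corners is $2.44.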